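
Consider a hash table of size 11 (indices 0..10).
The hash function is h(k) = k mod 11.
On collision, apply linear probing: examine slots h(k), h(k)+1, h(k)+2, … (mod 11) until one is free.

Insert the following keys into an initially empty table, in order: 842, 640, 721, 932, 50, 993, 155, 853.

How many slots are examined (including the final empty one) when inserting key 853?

Insert 842: h=6, slot 6 empty → index 6.
Insert 640: h=2, slot 2 empty → index 2.
Insert 721: h=6, slot 6 occupied → index 7.
Insert 932: h=8, slot 8 empty → index 8.
Insert 50: h=6, slots 6,7,8 occupied → index 9.
Insert 993: h=3, slot 3 empty → index 3.
Insert 155: h=1, slot 1 empty → index 1.
Insert 853: h=6, slots 6,7,8,9 occupied → index 10.
Table: [., 155, 640, 993, ., ., 842, 721, 932, 50, 853]

5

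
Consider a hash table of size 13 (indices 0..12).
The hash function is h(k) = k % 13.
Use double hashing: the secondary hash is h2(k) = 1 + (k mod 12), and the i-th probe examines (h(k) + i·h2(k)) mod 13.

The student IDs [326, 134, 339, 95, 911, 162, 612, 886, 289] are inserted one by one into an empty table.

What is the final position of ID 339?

5

Insert 326: h=1, slot 1 empty => index 1.
Insert 134: h=4, slot 4 empty => index 4.
Insert 339: h=1, h2=4, slot 1 occupied => index 5.
Insert 95: h=4, h2=12, slot 4 occupied => index 3.
Insert 911: h=1, h2=12, slot 1 occupied => index 0.
Insert 162: h=6, slot 6 empty => index 6.
Insert 612: h=1, h2=1, slot 1 occupied => index 2.
Insert 886: h=2, h2=11, slots 2,0 occupied => index 11.
Insert 289: h=3, h2=2, slots 3,5 occupied => index 7.
Table: [911, 326, 612, 95, 134, 339, 162, 289, —, —, —, 886, —]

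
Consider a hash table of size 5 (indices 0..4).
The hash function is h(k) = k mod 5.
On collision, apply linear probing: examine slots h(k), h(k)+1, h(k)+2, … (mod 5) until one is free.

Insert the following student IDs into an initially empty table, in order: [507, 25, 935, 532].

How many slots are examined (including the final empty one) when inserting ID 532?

2

Insert 507: h=2, slot 2 empty -> index 2.
Insert 25: h=0, slot 0 empty -> index 0.
Insert 935: h=0, slot 0 occupied -> index 1.
Insert 532: h=2, slot 2 occupied -> index 3.
Table: [25, 935, 507, 532, _]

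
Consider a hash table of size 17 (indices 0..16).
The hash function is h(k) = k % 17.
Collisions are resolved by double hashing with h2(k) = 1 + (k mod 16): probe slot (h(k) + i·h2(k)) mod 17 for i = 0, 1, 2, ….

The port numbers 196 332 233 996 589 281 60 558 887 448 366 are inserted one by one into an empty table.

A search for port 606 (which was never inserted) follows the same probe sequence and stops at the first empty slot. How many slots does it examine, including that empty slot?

Insert 196: h=9, slot 9 empty -> index 9.
Insert 332: h=9, h2=13, slot 9 occupied -> index 5.
Insert 233: h=12, slot 12 empty -> index 12.
Insert 996: h=10, slot 10 empty -> index 10.
Insert 589: h=11, slot 11 empty -> index 11.
Insert 281: h=9, h2=10, slot 9 occupied -> index 2.
Insert 60: h=9, h2=13, slots 9,5 occupied -> index 1.
Insert 558: h=14, slot 14 empty -> index 14.
Insert 887: h=3, slot 3 empty -> index 3.
Insert 448: h=6, slot 6 empty -> index 6.
Insert 366: h=9, h2=15, slot 9 occupied -> index 7.
Table: [—, 60, 281, 887, —, 332, 448, 366, —, 196, 996, 589, 233, —, 558, —, —]
Lookup 606: h=11, h2=15, probe 11,9,7,5,3,1,16 → slot 16 empty, not found.

7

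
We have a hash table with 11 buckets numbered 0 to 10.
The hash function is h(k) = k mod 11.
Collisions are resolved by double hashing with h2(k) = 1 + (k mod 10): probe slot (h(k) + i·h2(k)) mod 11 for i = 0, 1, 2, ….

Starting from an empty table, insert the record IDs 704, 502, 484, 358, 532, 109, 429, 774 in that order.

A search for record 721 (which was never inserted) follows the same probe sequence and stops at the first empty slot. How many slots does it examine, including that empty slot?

704: h=0 → slot 0
502: h=7 → slot 7
484: h=0, h2=5, probe 0,5 → slot 5
358: h=6 → slot 6
532: h=4 → slot 4
109: h=10 → slot 10
429: h=0, h2=10, probe 0,10,9 → slot 9
774: h=4, h2=5, probe 4,9,3 → slot 3
Table: [704, -, -, 774, 532, 484, 358, 502, -, 429, 109]
Lookup 721: h=6, h2=2, probe 6,8 → slot 8 empty, not found.

2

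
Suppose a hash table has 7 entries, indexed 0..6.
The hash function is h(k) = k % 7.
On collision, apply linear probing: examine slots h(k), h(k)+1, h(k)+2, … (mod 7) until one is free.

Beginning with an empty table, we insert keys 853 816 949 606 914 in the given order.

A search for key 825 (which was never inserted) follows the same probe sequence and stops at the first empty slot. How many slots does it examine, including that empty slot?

853: h=6 -> slot 6
816: h=4 -> slot 4
949: h=4, probe 4,5 -> slot 5
606: h=4, probe 4,5,6,0 -> slot 0
914: h=4, probe 4,5,6,0,1 -> slot 1
Table: [606, 914, _, _, 816, 949, 853]
Lookup 825: h=6, probe 6,0,1,2 → slot 2 empty, not found.

4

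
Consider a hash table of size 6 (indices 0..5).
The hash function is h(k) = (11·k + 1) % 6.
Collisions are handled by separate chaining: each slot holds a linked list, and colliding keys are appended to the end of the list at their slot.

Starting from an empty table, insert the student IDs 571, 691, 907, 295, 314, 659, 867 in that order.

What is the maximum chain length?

Insert 571: h=0, bucket 0 empty -> new chain.
Insert 691: h=0, bucket 0 nonempty -> append to chain.
Insert 907: h=0, bucket 0 nonempty -> append to chain.
Insert 295: h=0, bucket 0 nonempty -> append to chain.
Insert 314: h=5, bucket 5 empty -> new chain.
Insert 659: h=2, bucket 2 empty -> new chain.
Insert 867: h=4, bucket 4 empty -> new chain.
Final buckets:
0: 571 -> 691 -> 907 -> 295
1: -
2: 659
3: -
4: 867
5: 314

4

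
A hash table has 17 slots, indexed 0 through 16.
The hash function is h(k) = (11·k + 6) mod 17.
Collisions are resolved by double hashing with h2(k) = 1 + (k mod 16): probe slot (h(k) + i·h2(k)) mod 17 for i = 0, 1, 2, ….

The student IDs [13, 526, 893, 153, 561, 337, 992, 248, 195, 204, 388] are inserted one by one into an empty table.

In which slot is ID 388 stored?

13 hashes to 13; slot 13 is free => place at 13.
526 hashes to 12; slot 12 is free => place at 12.
893 hashes to 3; slot 3 is free => place at 3.
153 hashes to 6; slot 6 is free => place at 6.
561 hashes to 6, h2=2; 6 taken => place at 8.
337 hashes to 7; slot 7 is free => place at 7.
992 hashes to 4; slot 4 is free => place at 4.
248 hashes to 14; slot 14 is free => place at 14.
195 hashes to 9; slot 9 is free => place at 9.
204 hashes to 6, h2=13; 6 taken => place at 2.
388 hashes to 7, h2=5; 7,12 taken => place at 0.
Table: [388, —, 204, 893, 992, —, 153, 337, 561, 195, —, —, 526, 13, 248, —, —]

0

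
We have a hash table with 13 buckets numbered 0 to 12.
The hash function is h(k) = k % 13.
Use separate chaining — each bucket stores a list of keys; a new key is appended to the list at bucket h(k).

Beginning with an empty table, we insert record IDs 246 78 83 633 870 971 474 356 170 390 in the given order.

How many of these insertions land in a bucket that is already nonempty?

246 -> bucket 12
78 -> bucket 0
83 -> bucket 5
633 -> bucket 9
870 -> bucket 12 (collision)
971 -> bucket 9 (collision)
474 -> bucket 6
356 -> bucket 5 (collision)
170 -> bucket 1
390 -> bucket 0 (collision)
Final buckets:
0: 78 -> 390
1: 170
2: _
3: _
4: _
5: 83 -> 356
6: 474
7: _
8: _
9: 633 -> 971
10: _
11: _
12: 246 -> 870

4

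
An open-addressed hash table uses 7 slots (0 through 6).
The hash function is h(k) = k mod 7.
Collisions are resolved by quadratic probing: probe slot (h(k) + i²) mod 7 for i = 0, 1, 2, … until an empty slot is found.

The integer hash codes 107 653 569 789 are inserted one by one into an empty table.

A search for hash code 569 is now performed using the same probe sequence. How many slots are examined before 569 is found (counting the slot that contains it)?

3

Insert 107: h=2, slot 2 empty -> index 2.
Insert 653: h=2, slot 2 occupied -> index 3.
Insert 569: h=2, slots 2,3 occupied -> index 6.
Insert 789: h=5, slot 5 empty -> index 5.
Table: [-, -, 107, 653, -, 789, 569]
Lookup 569: h=2, probe 2,3,6 → found at 6.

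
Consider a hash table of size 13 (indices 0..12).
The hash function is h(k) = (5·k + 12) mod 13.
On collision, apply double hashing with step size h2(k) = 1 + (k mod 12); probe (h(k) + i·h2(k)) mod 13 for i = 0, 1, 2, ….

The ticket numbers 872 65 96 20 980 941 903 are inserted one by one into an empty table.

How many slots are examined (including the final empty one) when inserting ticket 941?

3

Insert 872: h=4, slot 4 empty → index 4.
Insert 65: h=12, slot 12 empty → index 12.
Insert 96: h=11, slot 11 empty → index 11.
Insert 20: h=8, slot 8 empty → index 8.
Insert 980: h=11, h2=9, slot 11 occupied → index 7.
Insert 941: h=11, h2=6, slots 11,4 occupied → index 10.
Insert 903: h=3, slot 3 empty → index 3.
Table: [-, -, -, 903, 872, -, -, 980, 20, -, 941, 96, 65]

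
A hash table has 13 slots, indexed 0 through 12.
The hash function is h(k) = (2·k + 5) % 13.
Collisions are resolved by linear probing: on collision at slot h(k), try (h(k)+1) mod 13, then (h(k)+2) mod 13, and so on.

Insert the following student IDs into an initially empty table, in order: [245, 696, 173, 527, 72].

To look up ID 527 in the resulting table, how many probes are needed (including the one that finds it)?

2

Insert 245: h=1, slot 1 empty -> index 1.
Insert 696: h=6, slot 6 empty -> index 6.
Insert 173: h=0, slot 0 empty -> index 0.
Insert 527: h=6, slot 6 occupied -> index 7.
Insert 72: h=6, slots 6,7 occupied -> index 8.
Table: [173, 245, —, —, —, —, 696, 527, 72, —, —, —, —]
Lookup 527: h=6, probe 6,7 → found at 7.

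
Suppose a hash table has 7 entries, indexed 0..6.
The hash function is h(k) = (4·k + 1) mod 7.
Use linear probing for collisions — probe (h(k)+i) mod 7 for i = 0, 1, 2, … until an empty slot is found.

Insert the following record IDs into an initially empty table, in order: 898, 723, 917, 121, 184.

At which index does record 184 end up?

5

898 hashes to 2; slot 2 is free => place at 2.
723 hashes to 2; 2 taken => place at 3.
917 hashes to 1; slot 1 is free => place at 1.
121 hashes to 2; 2,3 taken => place at 4.
184 hashes to 2; 2,3,4 taken => place at 5.
Table: [∅, 917, 898, 723, 121, 184, ∅]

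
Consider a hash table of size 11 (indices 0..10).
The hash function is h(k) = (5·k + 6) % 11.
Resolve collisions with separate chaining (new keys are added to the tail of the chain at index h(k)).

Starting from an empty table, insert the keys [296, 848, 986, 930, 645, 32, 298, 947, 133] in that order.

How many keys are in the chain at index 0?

4

Insert 296: h=1, bucket 1 empty -> new chain.
Insert 848: h=0, bucket 0 empty -> new chain.
Insert 986: h=8, bucket 8 empty -> new chain.
Insert 930: h=3, bucket 3 empty -> new chain.
Insert 645: h=8, bucket 8 nonempty -> append to chain.
Insert 32: h=1, bucket 1 nonempty -> append to chain.
Insert 298: h=0, bucket 0 nonempty -> append to chain.
Insert 947: h=0, bucket 0 nonempty -> append to chain.
Insert 133: h=0, bucket 0 nonempty -> append to chain.
Final buckets:
0: 848 -> 298 -> 947 -> 133
1: 296 -> 32
2: _
3: 930
4: _
5: _
6: _
7: _
8: 986 -> 645
9: _
10: _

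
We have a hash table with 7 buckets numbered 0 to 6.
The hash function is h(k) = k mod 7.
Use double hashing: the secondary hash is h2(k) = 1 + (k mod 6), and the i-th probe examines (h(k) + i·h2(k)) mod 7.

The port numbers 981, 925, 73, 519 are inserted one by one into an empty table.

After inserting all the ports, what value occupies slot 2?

519

981 hashes to 1; slot 1 is free → place at 1.
925 hashes to 1, h2=2; 1 taken → place at 3.
73 hashes to 3, h2=2; 3 taken → place at 5.
519 hashes to 1, h2=4; 1,5 taken → place at 2.
Table: [∅, 981, 519, 925, ∅, 73, ∅]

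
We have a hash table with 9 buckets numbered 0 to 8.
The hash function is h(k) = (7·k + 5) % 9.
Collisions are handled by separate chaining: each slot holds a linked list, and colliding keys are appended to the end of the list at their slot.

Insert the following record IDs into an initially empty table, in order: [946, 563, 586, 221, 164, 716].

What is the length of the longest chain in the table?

3

946 → bucket 3
563 → bucket 4
586 → bucket 3 (collision)
221 → bucket 4 (collision)
164 → bucket 1
716 → bucket 4 (collision)
Final buckets:
0: -
1: 164
2: -
3: 946 -> 586
4: 563 -> 221 -> 716
5: -
6: -
7: -
8: -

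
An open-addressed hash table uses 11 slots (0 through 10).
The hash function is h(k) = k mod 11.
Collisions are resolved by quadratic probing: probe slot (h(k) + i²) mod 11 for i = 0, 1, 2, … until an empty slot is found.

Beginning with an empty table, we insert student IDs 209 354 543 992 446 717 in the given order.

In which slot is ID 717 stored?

Insert 209: h=0, slot 0 empty => index 0.
Insert 354: h=2, slot 2 empty => index 2.
Insert 543: h=4, slot 4 empty => index 4.
Insert 992: h=2, slot 2 occupied => index 3.
Insert 446: h=6, slot 6 empty => index 6.
Insert 717: h=2, slots 2,3,6,0 occupied => index 7.
Table: [209, ., 354, 992, 543, ., 446, 717, ., ., .]

7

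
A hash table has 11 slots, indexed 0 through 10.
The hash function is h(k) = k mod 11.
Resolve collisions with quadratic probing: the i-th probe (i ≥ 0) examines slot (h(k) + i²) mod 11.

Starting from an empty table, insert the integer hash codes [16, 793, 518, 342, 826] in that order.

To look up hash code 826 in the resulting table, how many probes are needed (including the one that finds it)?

Insert 16: h=5, slot 5 empty → index 5.
Insert 793: h=1, slot 1 empty → index 1.
Insert 518: h=1, slot 1 occupied → index 2.
Insert 342: h=1, slots 1,2,5 occupied → index 10.
Insert 826: h=1, slots 1,2,5,10 occupied → index 6.
Table: [-, 793, 518, -, -, 16, 826, -, -, -, 342]
Lookup 826: h=1, probe 1,2,5,10,6 → found at 6.

5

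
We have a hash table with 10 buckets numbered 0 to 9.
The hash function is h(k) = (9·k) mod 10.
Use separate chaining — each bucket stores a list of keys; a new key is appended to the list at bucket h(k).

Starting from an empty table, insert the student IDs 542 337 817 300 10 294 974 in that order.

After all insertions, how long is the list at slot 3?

2

Insert 542: h=8, bucket 8 empty → new chain.
Insert 337: h=3, bucket 3 empty → new chain.
Insert 817: h=3, bucket 3 nonempty → append to chain.
Insert 300: h=0, bucket 0 empty → new chain.
Insert 10: h=0, bucket 0 nonempty → append to chain.
Insert 294: h=6, bucket 6 empty → new chain.
Insert 974: h=6, bucket 6 nonempty → append to chain.
Final buckets:
0: 300 -> 10
1: ∅
2: ∅
3: 337 -> 817
4: ∅
5: ∅
6: 294 -> 974
7: ∅
8: 542
9: ∅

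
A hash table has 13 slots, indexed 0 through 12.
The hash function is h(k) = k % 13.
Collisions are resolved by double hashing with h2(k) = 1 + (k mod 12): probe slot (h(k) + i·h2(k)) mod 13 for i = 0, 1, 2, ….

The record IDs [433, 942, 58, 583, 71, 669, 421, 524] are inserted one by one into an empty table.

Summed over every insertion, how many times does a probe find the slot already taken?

6

Insert 433: h=4, slot 4 empty => index 4.
Insert 942: h=6, slot 6 empty => index 6.
Insert 58: h=6, h2=11, slots 6,4 occupied => index 2.
Insert 583: h=11, slot 11 empty => index 11.
Insert 71: h=6, h2=12, slot 6 occupied => index 5.
Insert 669: h=6, h2=10, slot 6 occupied => index 3.
Insert 421: h=5, h2=2, slot 5 occupied => index 7.
Insert 524: h=4, h2=9, slot 4 occupied => index 0.
Table: [524, —, 58, 669, 433, 71, 942, 421, —, —, —, 583, —]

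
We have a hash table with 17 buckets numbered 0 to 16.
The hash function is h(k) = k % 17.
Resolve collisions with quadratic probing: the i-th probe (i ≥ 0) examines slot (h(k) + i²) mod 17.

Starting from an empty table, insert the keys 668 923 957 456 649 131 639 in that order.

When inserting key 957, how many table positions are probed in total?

3

668 hashes to 5; slot 5 is free → place at 5.
923 hashes to 5; 5 taken → place at 6.
957 hashes to 5; 5,6 taken → place at 9.
456 hashes to 14; slot 14 is free → place at 14.
649 hashes to 3; slot 3 is free → place at 3.
131 hashes to 12; slot 12 is free → place at 12.
639 hashes to 10; slot 10 is free → place at 10.
Table: [—, —, —, 649, —, 668, 923, —, —, 957, 639, —, 131, —, 456, —, —]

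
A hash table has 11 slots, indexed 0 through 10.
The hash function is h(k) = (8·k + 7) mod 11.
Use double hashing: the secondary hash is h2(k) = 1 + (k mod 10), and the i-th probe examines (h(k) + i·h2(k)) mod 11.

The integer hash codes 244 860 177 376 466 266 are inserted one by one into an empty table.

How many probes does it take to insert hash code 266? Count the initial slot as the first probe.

4

Insert 244: h=1, slot 1 empty → index 1.
Insert 860: h=1, h2=1, slot 1 occupied → index 2.
Insert 177: h=4, slot 4 empty → index 4.
Insert 376: h=1, h2=7, slot 1 occupied → index 8.
Insert 466: h=6, slot 6 empty → index 6.
Insert 266: h=1, h2=7, slots 1,8,4 occupied → index 0.
Table: [266, 244, 860, _, 177, _, 466, _, 376, _, _]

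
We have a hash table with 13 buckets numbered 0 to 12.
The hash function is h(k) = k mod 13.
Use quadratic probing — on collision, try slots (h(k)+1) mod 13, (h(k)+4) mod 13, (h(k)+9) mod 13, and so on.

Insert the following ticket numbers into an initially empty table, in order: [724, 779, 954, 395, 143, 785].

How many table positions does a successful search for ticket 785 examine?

724: h=9 → slot 9
779: h=12 → slot 12
954: h=5 → slot 5
395: h=5, probe 5,6 → slot 6
143: h=0 → slot 0
785: h=5, probe 5,6,9,1 → slot 1
Table: [143, 785, ., ., ., 954, 395, ., ., 724, ., ., 779]
Lookup 785: h=5, probe 5,6,9,1 → found at 1.

4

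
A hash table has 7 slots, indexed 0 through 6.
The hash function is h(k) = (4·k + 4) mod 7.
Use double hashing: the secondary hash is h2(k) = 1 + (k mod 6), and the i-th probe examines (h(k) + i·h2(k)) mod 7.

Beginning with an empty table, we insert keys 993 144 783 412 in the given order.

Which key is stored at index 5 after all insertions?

993 hashes to 0; slot 0 is free → place at 0.
144 hashes to 6; slot 6 is free → place at 6.
783 hashes to 0, h2=4; 0 taken → place at 4.
412 hashes to 0, h2=5; 0 taken → place at 5.
Table: [993, ∅, ∅, ∅, 783, 412, 144]

412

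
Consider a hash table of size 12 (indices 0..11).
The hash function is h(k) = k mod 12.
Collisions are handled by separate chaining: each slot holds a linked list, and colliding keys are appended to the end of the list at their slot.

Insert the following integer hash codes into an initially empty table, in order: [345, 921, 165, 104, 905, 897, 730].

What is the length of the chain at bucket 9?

4

Insert 345: h=9, bucket 9 empty -> new chain.
Insert 921: h=9, bucket 9 nonempty -> append to chain.
Insert 165: h=9, bucket 9 nonempty -> append to chain.
Insert 104: h=8, bucket 8 empty -> new chain.
Insert 905: h=5, bucket 5 empty -> new chain.
Insert 897: h=9, bucket 9 nonempty -> append to chain.
Insert 730: h=10, bucket 10 empty -> new chain.
Final buckets:
0: .
1: .
2: .
3: .
4: .
5: 905
6: .
7: .
8: 104
9: 345 -> 921 -> 165 -> 897
10: 730
11: .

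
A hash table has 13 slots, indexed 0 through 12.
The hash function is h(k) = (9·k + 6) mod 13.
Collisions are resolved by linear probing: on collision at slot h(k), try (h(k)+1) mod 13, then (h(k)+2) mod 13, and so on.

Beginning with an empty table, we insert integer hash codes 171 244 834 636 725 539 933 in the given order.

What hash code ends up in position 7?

933

171: h=11 => slot 11
244: h=5 => slot 5
834: h=11, probe 11,12 => slot 12
636: h=10 => slot 10
725: h=5, probe 5,6 => slot 6
539: h=8 => slot 8
933: h=5, probe 5,6,7 => slot 7
Table: [., ., ., ., ., 244, 725, 933, 539, ., 636, 171, 834]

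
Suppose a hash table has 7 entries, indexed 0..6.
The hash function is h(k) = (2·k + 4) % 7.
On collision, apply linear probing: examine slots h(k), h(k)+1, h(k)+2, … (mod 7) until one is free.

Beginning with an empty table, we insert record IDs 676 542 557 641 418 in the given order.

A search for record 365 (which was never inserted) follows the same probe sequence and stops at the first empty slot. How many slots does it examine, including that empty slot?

676: h=5 -> slot 5
542: h=3 -> slot 3
557: h=5, probe 5,6 -> slot 6
641: h=5, probe 5,6,0 -> slot 0
418: h=0, probe 0,1 -> slot 1
Table: [641, 418, ., 542, ., 676, 557]
Lookup 365: h=6, probe 6,0,1,2 → slot 2 empty, not found.

4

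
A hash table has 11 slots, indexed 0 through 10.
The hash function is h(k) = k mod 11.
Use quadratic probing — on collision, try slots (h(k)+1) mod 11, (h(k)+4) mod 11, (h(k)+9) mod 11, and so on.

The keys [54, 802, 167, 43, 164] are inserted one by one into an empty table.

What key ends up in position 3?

54 hashes to 10; slot 10 is free → place at 10.
802 hashes to 10; 10 taken → place at 0.
167 hashes to 2; slot 2 is free → place at 2.
43 hashes to 10; 10,0 taken → place at 3.
164 hashes to 10; 10,0,3 taken → place at 8.
Table: [802, -, 167, 43, -, -, -, -, 164, -, 54]

43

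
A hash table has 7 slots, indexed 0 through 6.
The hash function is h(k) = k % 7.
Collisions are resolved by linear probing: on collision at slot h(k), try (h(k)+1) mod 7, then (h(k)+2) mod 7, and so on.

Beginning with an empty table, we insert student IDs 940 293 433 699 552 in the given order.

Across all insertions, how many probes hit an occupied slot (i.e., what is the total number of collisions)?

Insert 940: h=2, slot 2 empty → index 2.
Insert 293: h=6, slot 6 empty → index 6.
Insert 433: h=6, slot 6 occupied → index 0.
Insert 699: h=6, slots 6,0 occupied → index 1.
Insert 552: h=6, slots 6,0,1,2 occupied → index 3.
Table: [433, 699, 940, 552, _, _, 293]

7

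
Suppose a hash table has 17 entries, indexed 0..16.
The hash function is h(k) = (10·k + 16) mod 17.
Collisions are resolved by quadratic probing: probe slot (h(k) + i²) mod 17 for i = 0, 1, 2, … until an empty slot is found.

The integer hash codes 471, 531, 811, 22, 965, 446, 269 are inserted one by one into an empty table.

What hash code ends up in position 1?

471: h=0 => slot 0
531: h=5 => slot 5
811: h=0, probe 0,1 => slot 1
22: h=15 => slot 15
965: h=10 => slot 10
446: h=5, probe 5,6 => slot 6
269: h=3 => slot 3
Table: [471, 811, —, 269, —, 531, 446, —, —, —, 965, —, —, —, —, 22, —]

811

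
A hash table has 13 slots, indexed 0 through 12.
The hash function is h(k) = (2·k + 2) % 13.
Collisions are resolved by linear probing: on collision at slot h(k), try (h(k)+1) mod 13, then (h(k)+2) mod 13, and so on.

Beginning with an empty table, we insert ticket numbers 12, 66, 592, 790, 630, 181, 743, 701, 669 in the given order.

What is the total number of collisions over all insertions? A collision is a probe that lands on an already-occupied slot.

13

12 hashes to 0; slot 0 is free -> place at 0.
66 hashes to 4; slot 4 is free -> place at 4.
592 hashes to 3; slot 3 is free -> place at 3.
790 hashes to 9; slot 9 is free -> place at 9.
630 hashes to 1; slot 1 is free -> place at 1.
181 hashes to 0; 0,1 taken -> place at 2.
743 hashes to 6; slot 6 is free -> place at 6.
701 hashes to 0; 0,1,2,3,4 taken -> place at 5.
669 hashes to 1; 1,2,3,4,5,6 taken -> place at 7.
Table: [12, 630, 181, 592, 66, 701, 743, 669, ., 790, ., ., .]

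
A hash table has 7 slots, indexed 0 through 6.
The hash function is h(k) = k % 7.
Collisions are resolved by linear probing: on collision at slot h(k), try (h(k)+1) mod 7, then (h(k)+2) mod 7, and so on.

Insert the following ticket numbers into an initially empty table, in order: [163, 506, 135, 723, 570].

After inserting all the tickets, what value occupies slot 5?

Insert 163: h=2, slot 2 empty => index 2.
Insert 506: h=2, slot 2 occupied => index 3.
Insert 135: h=2, slots 2,3 occupied => index 4.
Insert 723: h=2, slots 2,3,4 occupied => index 5.
Insert 570: h=3, slots 3,4,5 occupied => index 6.
Table: [., ., 163, 506, 135, 723, 570]

723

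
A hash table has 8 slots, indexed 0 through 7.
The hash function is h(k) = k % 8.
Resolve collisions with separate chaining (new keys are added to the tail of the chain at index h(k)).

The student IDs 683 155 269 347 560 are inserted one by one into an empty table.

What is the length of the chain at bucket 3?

3

Insert 683: h=3, bucket 3 empty → new chain.
Insert 155: h=3, bucket 3 nonempty → append to chain.
Insert 269: h=5, bucket 5 empty → new chain.
Insert 347: h=3, bucket 3 nonempty → append to chain.
Insert 560: h=0, bucket 0 empty → new chain.
Final buckets:
0: 560
1: ∅
2: ∅
3: 683 -> 155 -> 347
4: ∅
5: 269
6: ∅
7: ∅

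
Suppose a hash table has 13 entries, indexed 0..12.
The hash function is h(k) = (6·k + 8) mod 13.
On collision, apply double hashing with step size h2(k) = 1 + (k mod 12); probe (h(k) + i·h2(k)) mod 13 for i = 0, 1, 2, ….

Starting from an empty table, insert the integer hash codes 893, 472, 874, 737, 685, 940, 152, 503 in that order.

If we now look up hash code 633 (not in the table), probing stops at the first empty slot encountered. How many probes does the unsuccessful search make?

2

893: h=10 -> slot 10
472: h=6 -> slot 6
874: h=0 -> slot 0
737: h=10, h2=6, probe 10,3 -> slot 3
685: h=10, h2=2, probe 10,12 -> slot 12
940: h=6, h2=5, probe 6,11 -> slot 11
152: h=10, h2=9, probe 10,6,2 -> slot 2
503: h=10, h2=12, probe 10,9 -> slot 9
Table: [874, —, 152, 737, —, —, 472, —, —, 503, 893, 940, 685]
Lookup 633: h=10, h2=10, probe 10,7 → slot 7 empty, not found.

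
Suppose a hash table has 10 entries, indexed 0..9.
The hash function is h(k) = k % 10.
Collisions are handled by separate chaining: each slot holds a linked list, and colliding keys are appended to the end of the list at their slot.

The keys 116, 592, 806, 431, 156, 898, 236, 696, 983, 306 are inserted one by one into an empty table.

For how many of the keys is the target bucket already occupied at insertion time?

Insert 116: h=6, bucket 6 empty → new chain.
Insert 592: h=2, bucket 2 empty → new chain.
Insert 806: h=6, bucket 6 nonempty → append to chain.
Insert 431: h=1, bucket 1 empty → new chain.
Insert 156: h=6, bucket 6 nonempty → append to chain.
Insert 898: h=8, bucket 8 empty → new chain.
Insert 236: h=6, bucket 6 nonempty → append to chain.
Insert 696: h=6, bucket 6 nonempty → append to chain.
Insert 983: h=3, bucket 3 empty → new chain.
Insert 306: h=6, bucket 6 nonempty → append to chain.
Final buckets:
0: _
1: 431
2: 592
3: 983
4: _
5: _
6: 116 -> 806 -> 156 -> 236 -> 696 -> 306
7: _
8: 898
9: _

5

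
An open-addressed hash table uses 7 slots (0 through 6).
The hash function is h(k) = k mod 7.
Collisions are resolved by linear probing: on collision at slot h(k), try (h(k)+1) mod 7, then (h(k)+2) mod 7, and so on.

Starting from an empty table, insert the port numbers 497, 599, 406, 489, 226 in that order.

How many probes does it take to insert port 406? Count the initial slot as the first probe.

2

497 hashes to 0; slot 0 is free → place at 0.
599 hashes to 4; slot 4 is free → place at 4.
406 hashes to 0; 0 taken → place at 1.
489 hashes to 6; slot 6 is free → place at 6.
226 hashes to 2; slot 2 is free → place at 2.
Table: [497, 406, 226, _, 599, _, 489]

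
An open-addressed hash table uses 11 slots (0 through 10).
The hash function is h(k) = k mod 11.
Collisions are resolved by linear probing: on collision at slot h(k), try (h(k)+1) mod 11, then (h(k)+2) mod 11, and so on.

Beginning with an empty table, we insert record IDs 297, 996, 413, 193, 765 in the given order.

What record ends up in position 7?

413

Insert 297: h=0, slot 0 empty -> index 0.
Insert 996: h=6, slot 6 empty -> index 6.
Insert 413: h=6, slot 6 occupied -> index 7.
Insert 193: h=6, slots 6,7 occupied -> index 8.
Insert 765: h=6, slots 6,7,8 occupied -> index 9.
Table: [297, ∅, ∅, ∅, ∅, ∅, 996, 413, 193, 765, ∅]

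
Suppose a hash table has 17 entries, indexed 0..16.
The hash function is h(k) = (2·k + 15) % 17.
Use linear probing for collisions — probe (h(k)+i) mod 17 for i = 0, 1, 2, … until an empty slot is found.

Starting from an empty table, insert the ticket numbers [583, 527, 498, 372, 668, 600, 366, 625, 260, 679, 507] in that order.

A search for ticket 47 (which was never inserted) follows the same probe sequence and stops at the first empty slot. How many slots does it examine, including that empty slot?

12

583: h=8 -> slot 8
527: h=15 -> slot 15
498: h=8, probe 8,9 -> slot 9
372: h=11 -> slot 11
668: h=8, probe 8,9,10 -> slot 10
600: h=8, probe 8,9,10,11,12 -> slot 12
366: h=16 -> slot 16
625: h=7 -> slot 7
260: h=8, probe 8,9,10,11,12,13 -> slot 13
679: h=13, probe 13,14 -> slot 14
507: h=9, probe 9,10,11,12,13,14,15,16,0 -> slot 0
Table: [507, -, -, -, -, -, -, 625, 583, 498, 668, 372, 600, 260, 679, 527, 366]
Lookup 47: h=7, probe 7,8,9,10,11,12,13,14,15,16,0,1 → slot 1 empty, not found.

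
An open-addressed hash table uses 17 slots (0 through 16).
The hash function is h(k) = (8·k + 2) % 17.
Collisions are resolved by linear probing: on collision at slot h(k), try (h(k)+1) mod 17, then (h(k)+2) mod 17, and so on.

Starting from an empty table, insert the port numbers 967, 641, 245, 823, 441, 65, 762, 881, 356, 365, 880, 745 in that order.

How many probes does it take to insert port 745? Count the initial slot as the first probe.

967 hashes to 3; slot 3 is free => place at 3.
641 hashes to 13; slot 13 is free => place at 13.
245 hashes to 7; slot 7 is free => place at 7.
823 hashes to 7; 7 taken => place at 8.
441 hashes to 11; slot 11 is free => place at 11.
65 hashes to 12; slot 12 is free => place at 12.
762 hashes to 12; 12,13 taken => place at 14.
881 hashes to 12; 12,13,14 taken => place at 15.
356 hashes to 11; 11,12,13,14,15 taken => place at 16.
365 hashes to 15; 15,16 taken => place at 0.
880 hashes to 4; slot 4 is free => place at 4.
745 hashes to 12; 12,13,14,15,16,0 taken => place at 1.
Table: [365, 745, —, 967, 880, —, —, 245, 823, —, —, 441, 65, 641, 762, 881, 356]

7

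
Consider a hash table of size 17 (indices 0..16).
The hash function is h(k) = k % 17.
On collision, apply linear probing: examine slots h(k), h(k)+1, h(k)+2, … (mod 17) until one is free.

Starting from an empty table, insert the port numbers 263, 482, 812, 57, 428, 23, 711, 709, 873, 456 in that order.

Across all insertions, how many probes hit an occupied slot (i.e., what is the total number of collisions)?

9

Insert 263: h=8, slot 8 empty => index 8.
Insert 482: h=6, slot 6 empty => index 6.
Insert 812: h=13, slot 13 empty => index 13.
Insert 57: h=6, slot 6 occupied => index 7.
Insert 428: h=3, slot 3 empty => index 3.
Insert 23: h=6, slots 6,7,8 occupied => index 9.
Insert 711: h=14, slot 14 empty => index 14.
Insert 709: h=12, slot 12 empty => index 12.
Insert 873: h=6, slots 6,7,8,9 occupied => index 10.
Insert 456: h=14, slot 14 occupied => index 15.
Table: [—, —, —, 428, —, —, 482, 57, 263, 23, 873, —, 709, 812, 711, 456, —]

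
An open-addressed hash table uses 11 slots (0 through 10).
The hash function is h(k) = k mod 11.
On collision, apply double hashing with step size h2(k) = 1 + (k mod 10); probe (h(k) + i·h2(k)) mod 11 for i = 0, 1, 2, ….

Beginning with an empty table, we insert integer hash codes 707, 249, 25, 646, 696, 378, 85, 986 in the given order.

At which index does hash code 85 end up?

5

Insert 707: h=3, slot 3 empty => index 3.
Insert 249: h=7, slot 7 empty => index 7.
Insert 25: h=3, h2=6, slot 3 occupied => index 9.
Insert 646: h=8, slot 8 empty => index 8.
Insert 696: h=3, h2=7, slot 3 occupied => index 10.
Insert 378: h=4, slot 4 empty => index 4.
Insert 85: h=8, h2=6, slots 8,3,9,4,10 occupied => index 5.
Insert 986: h=7, h2=7, slots 7,3,10 occupied => index 6.
Table: [-, -, -, 707, 378, 85, 986, 249, 646, 25, 696]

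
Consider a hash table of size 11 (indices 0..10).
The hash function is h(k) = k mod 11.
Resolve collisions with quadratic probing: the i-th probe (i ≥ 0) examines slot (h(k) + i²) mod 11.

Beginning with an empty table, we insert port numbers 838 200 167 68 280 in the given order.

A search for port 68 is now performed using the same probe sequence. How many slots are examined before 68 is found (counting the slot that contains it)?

838 hashes to 2; slot 2 is free → place at 2.
200 hashes to 2; 2 taken → place at 3.
167 hashes to 2; 2,3 taken → place at 6.
68 hashes to 2; 2,3,6 taken → place at 0.
280 hashes to 5; slot 5 is free → place at 5.
Table: [68, -, 838, 200, -, 280, 167, -, -, -, -]
Lookup 68: h=2, probe 2,3,6,0 → found at 0.

4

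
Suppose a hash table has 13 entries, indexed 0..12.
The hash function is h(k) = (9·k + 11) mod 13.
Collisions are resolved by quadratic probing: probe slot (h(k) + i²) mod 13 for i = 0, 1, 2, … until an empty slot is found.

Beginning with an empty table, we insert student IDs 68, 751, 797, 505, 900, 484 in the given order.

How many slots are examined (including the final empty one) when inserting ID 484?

3

Insert 68: h=12, slot 12 empty → index 12.
Insert 751: h=10, slot 10 empty → index 10.
Insert 797: h=8, slot 8 empty → index 8.
Insert 505: h=6, slot 6 empty → index 6.
Insert 900: h=12, slot 12 occupied → index 0.
Insert 484: h=12, slots 12,0 occupied → index 3.
Table: [900, _, _, 484, _, _, 505, _, 797, _, 751, _, 68]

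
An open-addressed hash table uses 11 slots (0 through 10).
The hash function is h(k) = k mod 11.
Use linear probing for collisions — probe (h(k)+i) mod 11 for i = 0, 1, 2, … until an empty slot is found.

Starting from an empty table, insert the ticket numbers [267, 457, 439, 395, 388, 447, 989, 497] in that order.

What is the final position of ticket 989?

1

Insert 267: h=3, slot 3 empty => index 3.
Insert 457: h=6, slot 6 empty => index 6.
Insert 439: h=10, slot 10 empty => index 10.
Insert 395: h=10, slot 10 occupied => index 0.
Insert 388: h=3, slot 3 occupied => index 4.
Insert 447: h=7, slot 7 empty => index 7.
Insert 989: h=10, slots 10,0 occupied => index 1.
Insert 497: h=2, slot 2 empty => index 2.
Table: [395, 989, 497, 267, 388, ∅, 457, 447, ∅, ∅, 439]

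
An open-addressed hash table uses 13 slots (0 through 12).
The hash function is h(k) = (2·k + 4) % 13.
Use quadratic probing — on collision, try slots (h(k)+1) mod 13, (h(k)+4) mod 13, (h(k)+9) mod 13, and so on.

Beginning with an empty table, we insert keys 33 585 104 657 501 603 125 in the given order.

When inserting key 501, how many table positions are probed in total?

33: h=5 => slot 5
585: h=4 => slot 4
104: h=4, probe 4,5,8 => slot 8
657: h=5, probe 5,6 => slot 6
501: h=5, probe 5,6,9 => slot 9
603: h=1 => slot 1
125: h=7 => slot 7
Table: [-, 603, -, -, 585, 33, 657, 125, 104, 501, -, -, -]

3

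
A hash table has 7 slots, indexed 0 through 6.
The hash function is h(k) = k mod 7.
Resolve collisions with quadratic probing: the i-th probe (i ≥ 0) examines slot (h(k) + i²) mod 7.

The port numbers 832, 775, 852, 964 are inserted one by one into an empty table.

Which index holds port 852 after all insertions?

832 hashes to 6; slot 6 is free => place at 6.
775 hashes to 5; slot 5 is free => place at 5.
852 hashes to 5; 5,6 taken => place at 2.
964 hashes to 5; 5,6,2 taken => place at 0.
Table: [964, —, 852, —, —, 775, 832]

2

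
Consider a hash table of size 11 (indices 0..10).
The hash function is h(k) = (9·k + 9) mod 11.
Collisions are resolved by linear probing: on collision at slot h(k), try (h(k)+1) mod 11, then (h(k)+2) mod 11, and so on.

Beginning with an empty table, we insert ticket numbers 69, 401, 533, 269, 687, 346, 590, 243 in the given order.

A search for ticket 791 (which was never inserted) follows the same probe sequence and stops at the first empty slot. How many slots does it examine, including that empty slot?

6

69: h=3 → slot 3
401: h=10 → slot 10
533: h=10, probe 10,0 → slot 0
269: h=10, probe 10,0,1 → slot 1
687: h=10, probe 10,0,1,2 → slot 2
346: h=10, probe 10,0,1,2,3,4 → slot 4
590: h=6 → slot 6
243: h=7 → slot 7
Table: [533, 269, 687, 69, 346, _, 590, 243, _, _, 401]
Lookup 791: h=0, probe 0,1,2,3,4,5 → slot 5 empty, not found.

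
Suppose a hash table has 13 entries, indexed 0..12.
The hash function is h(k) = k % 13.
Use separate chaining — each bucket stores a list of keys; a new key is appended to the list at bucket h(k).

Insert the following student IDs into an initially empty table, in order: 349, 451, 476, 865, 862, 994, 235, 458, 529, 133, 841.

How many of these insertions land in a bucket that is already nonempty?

Insert 349: h=11, bucket 11 empty -> new chain.
Insert 451: h=9, bucket 9 empty -> new chain.
Insert 476: h=8, bucket 8 empty -> new chain.
Insert 865: h=7, bucket 7 empty -> new chain.
Insert 862: h=4, bucket 4 empty -> new chain.
Insert 994: h=6, bucket 6 empty -> new chain.
Insert 235: h=1, bucket 1 empty -> new chain.
Insert 458: h=3, bucket 3 empty -> new chain.
Insert 529: h=9, bucket 9 nonempty -> append to chain.
Insert 133: h=3, bucket 3 nonempty -> append to chain.
Insert 841: h=9, bucket 9 nonempty -> append to chain.
Final buckets:
0: .
1: 235
2: .
3: 458 -> 133
4: 862
5: .
6: 994
7: 865
8: 476
9: 451 -> 529 -> 841
10: .
11: 349
12: .

3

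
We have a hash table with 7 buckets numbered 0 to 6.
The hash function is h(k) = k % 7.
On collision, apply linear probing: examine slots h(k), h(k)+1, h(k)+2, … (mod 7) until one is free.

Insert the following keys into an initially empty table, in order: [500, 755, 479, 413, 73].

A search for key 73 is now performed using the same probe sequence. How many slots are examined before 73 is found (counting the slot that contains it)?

500 hashes to 3; slot 3 is free -> place at 3.
755 hashes to 6; slot 6 is free -> place at 6.
479 hashes to 3; 3 taken -> place at 4.
413 hashes to 0; slot 0 is free -> place at 0.
73 hashes to 3; 3,4 taken -> place at 5.
Table: [413, ., ., 500, 479, 73, 755]
Lookup 73: h=3, probe 3,4,5 → found at 5.

3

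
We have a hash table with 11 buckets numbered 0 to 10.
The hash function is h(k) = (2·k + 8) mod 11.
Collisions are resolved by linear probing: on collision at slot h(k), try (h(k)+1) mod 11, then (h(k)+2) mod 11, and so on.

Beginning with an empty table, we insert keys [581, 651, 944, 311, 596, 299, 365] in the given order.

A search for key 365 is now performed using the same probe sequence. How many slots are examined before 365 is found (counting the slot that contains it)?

581: h=4 => slot 4
651: h=1 => slot 1
944: h=4, probe 4,5 => slot 5
311: h=3 => slot 3
596: h=1, probe 1,2 => slot 2
299: h=1, probe 1,2,3,4,5,6 => slot 6
365: h=1, probe 1,2,3,4,5,6,7 => slot 7
Table: [—, 651, 596, 311, 581, 944, 299, 365, —, —, —]
Lookup 365: h=1, probe 1,2,3,4,5,6,7 → found at 7.

7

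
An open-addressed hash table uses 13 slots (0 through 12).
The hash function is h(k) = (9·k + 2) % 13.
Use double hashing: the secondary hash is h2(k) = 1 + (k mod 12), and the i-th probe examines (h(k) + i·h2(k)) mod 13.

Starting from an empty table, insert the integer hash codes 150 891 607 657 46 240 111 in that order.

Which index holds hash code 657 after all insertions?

10

150 hashes to 0; slot 0 is free -> place at 0.
891 hashes to 0, h2=4; 0 taken -> place at 4.
607 hashes to 5; slot 5 is free -> place at 5.
657 hashes to 0, h2=10; 0 taken -> place at 10.
46 hashes to 0, h2=11; 0 taken -> place at 11.
240 hashes to 4, h2=1; 4,5 taken -> place at 6.
111 hashes to 0, h2=4; 0,4 taken -> place at 8.
Table: [150, ∅, ∅, ∅, 891, 607, 240, ∅, 111, ∅, 657, 46, ∅]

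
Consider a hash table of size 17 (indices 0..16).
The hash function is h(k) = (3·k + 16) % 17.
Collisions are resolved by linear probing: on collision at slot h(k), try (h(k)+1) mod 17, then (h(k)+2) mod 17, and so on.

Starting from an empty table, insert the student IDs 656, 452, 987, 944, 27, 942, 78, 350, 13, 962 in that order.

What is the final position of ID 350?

16

Insert 656: h=12, slot 12 empty → index 12.
Insert 452: h=12, slot 12 occupied → index 13.
Insert 987: h=2, slot 2 empty → index 2.
Insert 944: h=9, slot 9 empty → index 9.
Insert 27: h=12, slots 12,13 occupied → index 14.
Insert 942: h=3, slot 3 empty → index 3.
Insert 78: h=12, slots 12,13,14 occupied → index 15.
Insert 350: h=12, slots 12,13,14,15 occupied → index 16.
Insert 13: h=4, slot 4 empty → index 4.
Insert 962: h=12, slots 12,13,14,15,16 occupied → index 0.
Table: [962, _, 987, 942, 13, _, _, _, _, 944, _, _, 656, 452, 27, 78, 350]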